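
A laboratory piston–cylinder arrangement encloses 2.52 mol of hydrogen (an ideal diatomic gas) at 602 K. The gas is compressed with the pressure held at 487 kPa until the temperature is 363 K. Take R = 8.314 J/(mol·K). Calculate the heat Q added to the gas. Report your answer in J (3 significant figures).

Q ≈ -17500 J

Isobaric: W = nRΔT = (2.52)(8.314)(-239) = -5007 J.
ΔU = nCᵥΔT with Cᵥ = 5R/2: ΔU = (2.52)(20.79)(-239) = -12518 J.
Q = ΔU + W = -12518 − 5007 = -17526 J.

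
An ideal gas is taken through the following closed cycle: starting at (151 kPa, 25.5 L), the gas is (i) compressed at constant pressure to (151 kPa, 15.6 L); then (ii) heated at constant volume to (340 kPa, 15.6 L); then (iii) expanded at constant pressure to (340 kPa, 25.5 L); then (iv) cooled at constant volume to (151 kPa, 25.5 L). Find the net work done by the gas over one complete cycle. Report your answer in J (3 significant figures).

Constant-volume legs do no work.
W(i) = (151)(15.6 − 25.5) = -1495 J; W(iii) = (340)(25.5 − 15.6) = 3366 J.
W_net = -1495 + 3366 = 1871 J (the clockwise enclosed area).

W_net ≈ 1870 J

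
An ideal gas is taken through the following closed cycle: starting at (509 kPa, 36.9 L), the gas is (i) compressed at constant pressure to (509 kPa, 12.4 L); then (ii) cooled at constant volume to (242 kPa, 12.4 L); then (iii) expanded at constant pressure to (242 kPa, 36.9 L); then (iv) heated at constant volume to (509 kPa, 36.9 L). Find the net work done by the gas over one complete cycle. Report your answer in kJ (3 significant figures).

W_net ≈ -6.54 kJ

Constant-volume legs do no work.
W(i) = (509)(12.4 − 36.9) = -12470 J; W(iii) = (242)(36.9 − 12.4) = 5929 J.
W_net = -12470 + 5929 = -6542 J (the counter-clockwise enclosed area).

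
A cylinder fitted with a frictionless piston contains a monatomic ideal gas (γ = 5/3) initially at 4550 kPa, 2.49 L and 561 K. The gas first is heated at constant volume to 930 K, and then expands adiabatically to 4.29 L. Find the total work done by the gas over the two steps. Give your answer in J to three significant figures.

Step 1 (isochoric): W = 0 (constant volume).
After step 1: P = 7543 kPa (V unchanged).
Step 2 (adiabatic): W = (P₁V₁ − P₂V₂)/(γ−1) = (18782 − 13068)/0.667 = 8570 J.
W_total = 0 + 8570 = 8570 J.

W_total ≈ 8570 J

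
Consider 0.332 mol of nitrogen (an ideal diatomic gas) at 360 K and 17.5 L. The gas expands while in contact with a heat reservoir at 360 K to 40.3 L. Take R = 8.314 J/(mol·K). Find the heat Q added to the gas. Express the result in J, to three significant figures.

Q ≈ 829 J

Isothermal ⇒ ΔU = 0, so Q = W = nRT ln(V₂/V₁).
Q = (0.332)(8.314)(360) ln(40.3/17.5) = 993.7 × 0.8342 = 828.9 J.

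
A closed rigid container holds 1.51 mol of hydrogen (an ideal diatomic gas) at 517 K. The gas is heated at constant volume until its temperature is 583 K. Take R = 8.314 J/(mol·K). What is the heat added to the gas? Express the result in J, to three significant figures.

Q ≈ 2070 J

Constant volume ⇒ W = 0, so Q = ΔU = nCᵥΔT with Cᵥ = 5R/2 = 20.79 J/(mol·K).
ΔU = (1.51)(20.79)(583 − 517) = 2071 J.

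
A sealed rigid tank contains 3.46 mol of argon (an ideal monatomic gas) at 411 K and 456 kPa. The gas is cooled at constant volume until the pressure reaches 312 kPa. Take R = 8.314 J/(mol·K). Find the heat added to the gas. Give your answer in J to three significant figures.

Constant volume ⇒ W = 0, so Q = ΔU = nCᵥΔT with Cᵥ = 3R/2 = 12.47 J/(mol·K).
At constant V, T₂/T₁ = P₂/P₁ ⇒ ΔT = T₁(P₂/P₁ − 1) = 411·(312/456 − 1) = -129.8 K.
ΔU = (3.46)(12.47)(-129.8) = -5600 J.

Q ≈ -5600 J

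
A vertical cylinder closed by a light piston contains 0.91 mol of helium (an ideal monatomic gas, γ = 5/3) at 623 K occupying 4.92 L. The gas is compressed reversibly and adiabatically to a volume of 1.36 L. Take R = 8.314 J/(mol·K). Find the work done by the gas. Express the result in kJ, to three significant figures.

Adiabatic: TV^(γ−1) = const with γ = 5/3.
T₂ = T₁ (V₁/V₂)^(γ−1) = 623 × (4.92/1.36)^0.667 = 623 × 2.357 = 1468 K.
W_by = nCᵥ(T₁ − T₂) = (0.91)(12.47)(623 − 1468) = -9591 J.

W ≈ -9.59 kJ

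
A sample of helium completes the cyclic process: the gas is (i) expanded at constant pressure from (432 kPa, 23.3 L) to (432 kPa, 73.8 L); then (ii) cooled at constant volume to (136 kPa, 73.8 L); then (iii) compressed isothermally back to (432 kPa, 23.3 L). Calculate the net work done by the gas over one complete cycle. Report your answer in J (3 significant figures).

W_net ≈ 10200 J

Leg (i): W = PΔV = (432)(73.8 − 23.3) = 21816 J.
Leg (ii): W = 0.
Leg (iii): W = PᵢVᵢ ln(V_f/Vᵢ) = (10037) ln(23.3/73.8) = -11571 J.
W_net = 21816 − 11571 = 10245 J.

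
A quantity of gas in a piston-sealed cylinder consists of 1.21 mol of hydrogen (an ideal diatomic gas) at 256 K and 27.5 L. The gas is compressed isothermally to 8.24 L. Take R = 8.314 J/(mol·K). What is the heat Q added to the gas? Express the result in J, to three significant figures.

Isothermal ⇒ ΔU = 0, so Q = W = nRT ln(V₂/V₁).
Q = (1.21)(8.314)(256) ln(8.24/27.5) = 2575 × -1.205 = -3104 J.

Q ≈ -3100 J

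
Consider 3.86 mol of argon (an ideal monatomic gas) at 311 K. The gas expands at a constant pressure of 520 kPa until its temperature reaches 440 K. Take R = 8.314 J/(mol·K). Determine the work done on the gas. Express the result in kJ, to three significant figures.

Isobaric: W = P ΔV = nR ΔT.
W = (3.86)(8.314)(440 − 311) = 4140 J.
Work on gas = −W_by = -4140 J.

W ≈ -4.14 kJ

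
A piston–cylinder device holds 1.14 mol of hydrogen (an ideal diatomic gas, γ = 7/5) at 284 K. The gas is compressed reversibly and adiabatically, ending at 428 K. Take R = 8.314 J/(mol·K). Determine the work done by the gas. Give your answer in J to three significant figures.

Adiabatic ⇒ Q = 0, so W_by = −ΔU = nCᵥ(T₁ − T₂).
Cᵥ = 5R/2 = 20.79 J/(mol·K).
W = (1.14)(20.79)(284 − 428) = -3412 J.

W ≈ -3410 J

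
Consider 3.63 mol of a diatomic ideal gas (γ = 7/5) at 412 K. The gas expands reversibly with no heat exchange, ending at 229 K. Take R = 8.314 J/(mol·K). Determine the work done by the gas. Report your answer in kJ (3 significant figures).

W ≈ 13.8 kJ

Adiabatic ⇒ Q = 0, so W_by = −ΔU = nCᵥ(T₁ − T₂).
Cᵥ = 5R/2 = 20.79 J/(mol·K).
W = (3.63)(20.79)(412 − 229) = 13807 J.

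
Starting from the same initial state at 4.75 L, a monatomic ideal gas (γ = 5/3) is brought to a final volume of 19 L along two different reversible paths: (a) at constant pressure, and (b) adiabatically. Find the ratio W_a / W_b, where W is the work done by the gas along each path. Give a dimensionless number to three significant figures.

Path (a) isobaric: W = P₁(V₂ − V₁) → W_a/(P₁V₁) = 3.
Path (b) adiabatic: W = P₁V₁(1 − (V₁/V₂)^(γ−1))/(γ−1) → W_b/(P₁V₁) = 0.9047.
W_a / W_b = 3 / 0.9047 = 3.316.

W_a / W_b ≈ 3.32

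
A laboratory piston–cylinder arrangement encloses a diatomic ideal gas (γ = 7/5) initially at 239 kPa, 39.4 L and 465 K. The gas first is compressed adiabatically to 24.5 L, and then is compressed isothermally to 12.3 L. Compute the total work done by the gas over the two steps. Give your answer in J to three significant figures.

W_total ≈ -12800 J

Step 1 (adiabatic): W = (P₁V₁ − P₂V₂)/(γ−1) = (9417 − 11387)/0.4 = -4927 J.
After step 1: P = 464.8 kPa, V = 24.5 L, T = 562.3 K.
Step 2 (isothermal): W = P₁V₁ ln(V₂/V₁) = (11387) ln(12.3/24.5) = -7847 J.
W_total = -4927 − 7847 = -12774 J.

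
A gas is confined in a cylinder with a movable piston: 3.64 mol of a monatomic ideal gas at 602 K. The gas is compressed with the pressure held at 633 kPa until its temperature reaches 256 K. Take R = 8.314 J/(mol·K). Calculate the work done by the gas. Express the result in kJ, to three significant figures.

Isobaric: W = P ΔV = nR ΔT.
W = (3.64)(8.314)(256 − 602) = -10471 J.

W ≈ -10.5 kJ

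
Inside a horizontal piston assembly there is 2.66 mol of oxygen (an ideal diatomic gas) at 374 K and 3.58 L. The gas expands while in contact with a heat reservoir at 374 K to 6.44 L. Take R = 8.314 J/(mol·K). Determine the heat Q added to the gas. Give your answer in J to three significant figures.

Q ≈ 4860 J

Isothermal ⇒ ΔU = 0, so Q = W = nRT ln(V₂/V₁).
Q = (2.66)(8.314)(374) ln(6.44/3.58) = 8271 × 0.5872 = 4857 J.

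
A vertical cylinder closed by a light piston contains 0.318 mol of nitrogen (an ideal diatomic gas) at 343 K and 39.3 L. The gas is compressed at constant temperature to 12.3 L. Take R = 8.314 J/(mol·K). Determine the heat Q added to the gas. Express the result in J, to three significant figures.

Q ≈ -1050 J

Isothermal ⇒ ΔU = 0, so Q = W = nRT ln(V₂/V₁).
Q = (0.318)(8.314)(343) ln(12.3/39.3) = 906.8 × -1.162 = -1053 J.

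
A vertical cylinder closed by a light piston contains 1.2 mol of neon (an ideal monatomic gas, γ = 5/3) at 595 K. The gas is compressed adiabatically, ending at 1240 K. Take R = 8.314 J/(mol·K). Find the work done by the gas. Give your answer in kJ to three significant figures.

Adiabatic ⇒ Q = 0, so W_by = −ΔU = nCᵥ(T₁ − T₂).
Cᵥ = 3R/2 = 12.47 J/(mol·K).
W = (1.2)(12.47)(595 − 1240) = -9653 J.

W ≈ -9.65 kJ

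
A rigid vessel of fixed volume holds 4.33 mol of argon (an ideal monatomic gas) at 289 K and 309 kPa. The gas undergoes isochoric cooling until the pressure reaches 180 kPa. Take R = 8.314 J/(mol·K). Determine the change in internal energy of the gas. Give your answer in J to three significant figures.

ΔU ≈ -6520 J

Constant volume ⇒ W = 0, so Q = ΔU = nCᵥΔT with Cᵥ = 3R/2 = 12.47 J/(mol·K).
At constant V, T₂/T₁ = P₂/P₁ ⇒ ΔT = T₁(P₂/P₁ − 1) = 289·(180/309 − 1) = -120.7 K.
ΔU = (4.33)(12.47)(-120.7) = -6515 J.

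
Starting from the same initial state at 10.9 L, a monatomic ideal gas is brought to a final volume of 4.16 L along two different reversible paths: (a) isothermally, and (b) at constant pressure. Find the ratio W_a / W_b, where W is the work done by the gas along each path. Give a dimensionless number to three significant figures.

Path (a) isothermal: W = P₁V₁ ln(V₂/V₁) → W_a/(P₁V₁) = -0.9632.
Path (b) isobaric: W = P₁(V₂ − V₁) → W_b/(P₁V₁) = -0.6183.
W_a / W_b = -0.9632 / -0.6183 = 1.558.

W_a / W_b ≈ 1.56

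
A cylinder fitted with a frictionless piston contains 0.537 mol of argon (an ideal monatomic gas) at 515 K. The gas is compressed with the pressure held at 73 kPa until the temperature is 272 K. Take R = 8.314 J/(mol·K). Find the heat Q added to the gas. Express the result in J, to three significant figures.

Q ≈ -2710 J

Isobaric: W = nRΔT = (0.537)(8.314)(-243) = -1085 J.
ΔU = nCᵥΔT with Cᵥ = 3R/2: ΔU = (0.537)(12.47)(-243) = -1627 J.
Q = ΔU + W = -1627 − 1085 = -2712 J.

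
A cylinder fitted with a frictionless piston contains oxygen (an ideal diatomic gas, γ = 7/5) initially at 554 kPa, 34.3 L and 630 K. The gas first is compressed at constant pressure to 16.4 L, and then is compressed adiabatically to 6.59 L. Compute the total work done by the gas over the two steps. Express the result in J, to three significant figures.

Step 1 (isobaric): W = PΔV = (554 kPa)(16.4 − 34.3 L) = -9917 J.
After step 1: P = 554 kPa, V = 16.4 L, T = 301.2 K.
Step 2 (adiabatic): W = (P₁V₁ − P₂V₂)/(γ−1) = (9086 − 13084)/0.4 = -9996 J.
W_total = -9917 − 9996 = -19912 J.

W_total ≈ -19900 J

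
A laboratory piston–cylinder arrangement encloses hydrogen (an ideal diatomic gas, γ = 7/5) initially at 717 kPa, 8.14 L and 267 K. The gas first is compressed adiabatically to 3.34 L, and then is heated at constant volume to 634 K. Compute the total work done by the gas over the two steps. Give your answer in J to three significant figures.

Step 1 (adiabatic): W = (P₁V₁ − P₂V₂)/(γ−1) = (5836 − 8335)/0.4 = -6246 J.
Step 2 (isochoric): W = 0 (constant volume).
W_total = -6246 + 0 = -6246 J.

W_total ≈ -6250 J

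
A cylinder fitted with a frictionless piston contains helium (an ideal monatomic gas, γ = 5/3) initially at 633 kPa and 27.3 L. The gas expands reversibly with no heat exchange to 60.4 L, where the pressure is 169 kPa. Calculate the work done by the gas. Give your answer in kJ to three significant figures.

W ≈ 10.6 kJ

Adiabatic: W = (P₁V₁ − P₂V₂)/(γ − 1) with γ = 5/3.
P₁V₁ = 17281 J, P₂V₂ = 10208 J.
W = (17281 − 10208) / 0.6667 = 10610 J.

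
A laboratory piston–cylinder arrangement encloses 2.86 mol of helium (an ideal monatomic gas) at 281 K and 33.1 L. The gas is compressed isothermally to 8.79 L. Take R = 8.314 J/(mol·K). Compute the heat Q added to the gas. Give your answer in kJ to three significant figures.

Q ≈ -8.86 kJ

Isothermal ⇒ ΔU = 0, so Q = W = nRT ln(V₂/V₁).
Q = (2.86)(8.314)(281) ln(8.79/33.1) = 6682 × -1.326 = -8859 J.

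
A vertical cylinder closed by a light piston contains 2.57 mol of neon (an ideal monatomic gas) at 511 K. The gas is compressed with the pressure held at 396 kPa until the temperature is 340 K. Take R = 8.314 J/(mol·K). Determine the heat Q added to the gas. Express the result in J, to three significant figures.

Isobaric: W = nRΔT = (2.57)(8.314)(-171) = -3654 J.
ΔU = nCᵥΔT with Cᵥ = 3R/2: ΔU = (2.57)(12.47)(-171) = -5481 J.
Q = ΔU + W = -5481 − 3654 = -9134 J.

Q ≈ -9130 J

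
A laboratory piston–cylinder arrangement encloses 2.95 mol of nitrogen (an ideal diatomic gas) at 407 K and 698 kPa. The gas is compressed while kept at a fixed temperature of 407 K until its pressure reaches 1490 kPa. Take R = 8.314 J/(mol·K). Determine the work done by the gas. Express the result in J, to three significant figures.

W ≈ -7570 J

Isothermal process: W = nRT ln(V₂/V₁) = nRT ln(P₁/P₂).
W = (2.95)(8.314)(407) × ln(698/1490)
  = 9982 × ln(0.4685) = 9982 × -0.7583
W_by_gas = -7570 J.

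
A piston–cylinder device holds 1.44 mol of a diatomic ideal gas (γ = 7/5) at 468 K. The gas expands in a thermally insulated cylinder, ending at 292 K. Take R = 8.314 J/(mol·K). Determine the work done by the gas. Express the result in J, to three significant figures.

W ≈ 5270 J

Adiabatic ⇒ Q = 0, so W_by = −ΔU = nCᵥ(T₁ − T₂).
Cᵥ = 5R/2 = 20.79 J/(mol·K).
W = (1.44)(20.79)(468 − 292) = 5268 J.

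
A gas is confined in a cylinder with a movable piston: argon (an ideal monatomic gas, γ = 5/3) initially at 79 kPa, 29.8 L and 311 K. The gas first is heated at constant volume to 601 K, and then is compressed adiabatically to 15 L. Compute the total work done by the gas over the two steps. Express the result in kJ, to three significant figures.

W_total ≈ -3.96 kJ

Step 1 (isochoric): W = 0 (constant volume).
After step 1: P = 152.7 kPa (V unchanged).
Step 2 (adiabatic): W = (P₁V₁ − P₂V₂)/(γ−1) = (4549 − 7190)/0.667 = -3960 J.
W_total = 0 − 3960 = -3960 J.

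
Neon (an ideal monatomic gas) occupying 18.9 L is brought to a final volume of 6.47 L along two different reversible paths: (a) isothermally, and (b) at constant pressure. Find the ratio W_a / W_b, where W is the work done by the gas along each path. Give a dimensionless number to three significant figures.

Path (a) isothermal: W = P₁V₁ ln(V₂/V₁) → W_a/(P₁V₁) = -1.072.
Path (b) isobaric: W = P₁(V₂ − V₁) → W_b/(P₁V₁) = -0.6577.
W_a / W_b = -1.072 / -0.6577 = 1.63.

W_a / W_b ≈ 1.63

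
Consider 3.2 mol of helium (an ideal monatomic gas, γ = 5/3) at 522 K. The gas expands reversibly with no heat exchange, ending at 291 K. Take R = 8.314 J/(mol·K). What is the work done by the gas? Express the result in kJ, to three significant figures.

Adiabatic ⇒ Q = 0, so W_by = −ΔU = nCᵥ(T₁ − T₂).
Cᵥ = 3R/2 = 12.47 J/(mol·K).
W = (3.2)(12.47)(522 − 291) = 9219 J.

W ≈ 9.22 kJ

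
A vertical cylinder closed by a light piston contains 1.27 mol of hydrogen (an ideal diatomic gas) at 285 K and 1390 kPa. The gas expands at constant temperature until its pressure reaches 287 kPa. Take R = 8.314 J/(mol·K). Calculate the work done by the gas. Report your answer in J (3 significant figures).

W ≈ 4750 J

Isothermal process: W = nRT ln(V₂/V₁) = nRT ln(P₁/P₂).
W = (1.27)(8.314)(285) × ln(1390/287)
  = 3009 × ln(4.843) = 3009 × 1.578
W_by_gas = 4747 J.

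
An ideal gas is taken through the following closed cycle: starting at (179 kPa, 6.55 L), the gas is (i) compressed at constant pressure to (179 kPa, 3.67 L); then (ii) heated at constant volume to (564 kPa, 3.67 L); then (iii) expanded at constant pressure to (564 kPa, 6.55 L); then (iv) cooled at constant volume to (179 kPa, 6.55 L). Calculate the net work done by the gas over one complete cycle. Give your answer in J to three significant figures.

W_net ≈ 1110 J

Constant-volume legs do no work.
W(i) = (179)(3.67 − 6.55) = -515.5 J; W(iii) = (564)(6.55 − 3.67) = 1624 J.
W_net = -515.5 + 1624 = 1109 J (the clockwise enclosed area).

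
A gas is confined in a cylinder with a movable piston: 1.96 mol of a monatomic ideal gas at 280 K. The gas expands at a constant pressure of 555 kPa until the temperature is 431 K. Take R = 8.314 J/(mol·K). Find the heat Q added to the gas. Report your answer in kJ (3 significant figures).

Q ≈ 6.15 kJ

Isobaric: W = nRΔT = (1.96)(8.314)(151) = 2461 J.
ΔU = nCᵥΔT with Cᵥ = 3R/2: ΔU = (1.96)(12.47)(151) = 3691 J.
Q = ΔU + W = 3691 + 2461 = 6152 J.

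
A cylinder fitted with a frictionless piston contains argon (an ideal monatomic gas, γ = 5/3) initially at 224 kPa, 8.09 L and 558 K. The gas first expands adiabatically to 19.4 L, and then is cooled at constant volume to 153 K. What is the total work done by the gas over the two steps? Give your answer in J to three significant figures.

W_total ≈ 1200 J

Step 1 (adiabatic): W = (P₁V₁ − P₂V₂)/(γ−1) = (1812 − 1011)/0.667 = 1201 J.
Step 2 (isochoric): W = 0 (constant volume).
W_total = 1201 + 0 = 1201 J.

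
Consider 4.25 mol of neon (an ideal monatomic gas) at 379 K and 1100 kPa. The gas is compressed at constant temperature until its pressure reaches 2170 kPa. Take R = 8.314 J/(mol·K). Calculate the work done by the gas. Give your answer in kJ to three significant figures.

Isothermal process: W = nRT ln(V₂/V₁) = nRT ln(P₁/P₂).
W = (4.25)(8.314)(379) × ln(1100/2170)
  = 13392 × ln(0.5069) = 13392 × -0.6794
W_by_gas = -9099 J.

W ≈ -9.10 kJ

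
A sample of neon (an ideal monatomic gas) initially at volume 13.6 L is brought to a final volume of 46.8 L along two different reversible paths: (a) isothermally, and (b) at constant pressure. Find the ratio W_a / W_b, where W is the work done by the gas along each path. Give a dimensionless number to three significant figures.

Path (a) isothermal: W = P₁V₁ ln(V₂/V₁) → W_a/(P₁V₁) = 1.236.
Path (b) isobaric: W = P₁(V₂ − V₁) → W_b/(P₁V₁) = 2.441.
W_a / W_b = 1.236 / 2.441 = 0.5062.

W_a / W_b ≈ 0.506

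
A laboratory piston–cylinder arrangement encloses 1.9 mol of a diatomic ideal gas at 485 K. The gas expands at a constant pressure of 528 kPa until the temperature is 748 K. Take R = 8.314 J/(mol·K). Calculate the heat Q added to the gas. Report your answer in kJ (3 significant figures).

Q ≈ 14.5 kJ

Isobaric: W = nRΔT = (1.9)(8.314)(263) = 4155 J.
ΔU = nCᵥΔT with Cᵥ = 5R/2: ΔU = (1.9)(20.79)(263) = 10386 J.
Q = ΔU + W = 10386 + 4155 = 14541 J.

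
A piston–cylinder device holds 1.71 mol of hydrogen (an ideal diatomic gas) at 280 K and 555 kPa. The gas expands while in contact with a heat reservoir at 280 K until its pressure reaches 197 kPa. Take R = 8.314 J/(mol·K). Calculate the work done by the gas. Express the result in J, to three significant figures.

Isothermal process: W = nRT ln(V₂/V₁) = nRT ln(P₁/P₂).
W = (1.71)(8.314)(280) × ln(555/197)
  = 3981 × ln(2.817) = 3981 × 1.036
W_by_gas = 4123 J.

W ≈ 4120 J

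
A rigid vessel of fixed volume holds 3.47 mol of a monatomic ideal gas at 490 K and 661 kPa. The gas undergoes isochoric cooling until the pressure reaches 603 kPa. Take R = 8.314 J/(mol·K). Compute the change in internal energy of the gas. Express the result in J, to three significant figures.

ΔU ≈ -1860 J

Constant volume ⇒ W = 0, so Q = ΔU = nCᵥΔT with Cᵥ = 3R/2 = 12.47 J/(mol·K).
At constant V, T₂/T₁ = P₂/P₁ ⇒ ΔT = T₁(P₂/P₁ − 1) = 490·(603/661 − 1) = -43 K.
ΔU = (3.47)(12.47)(-43) = -1861 J.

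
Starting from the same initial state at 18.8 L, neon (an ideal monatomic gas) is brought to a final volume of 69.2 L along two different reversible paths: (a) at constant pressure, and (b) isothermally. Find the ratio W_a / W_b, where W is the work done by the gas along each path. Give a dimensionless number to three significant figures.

W_a / W_b ≈ 2.06

Path (a) isobaric: W = P₁(V₂ − V₁) → W_a/(P₁V₁) = 2.681.
Path (b) isothermal: W = P₁V₁ ln(V₂/V₁) → W_b/(P₁V₁) = 1.303.
W_a / W_b = 2.681 / 1.303 = 2.057.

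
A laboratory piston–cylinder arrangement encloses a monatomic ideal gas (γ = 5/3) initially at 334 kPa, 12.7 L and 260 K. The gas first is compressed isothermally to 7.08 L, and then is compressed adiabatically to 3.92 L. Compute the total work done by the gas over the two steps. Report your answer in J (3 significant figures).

W_total ≈ -5550 J

Step 1 (isothermal): W = P₁V₁ ln(V₂/V₁) = (4242) ln(7.08/12.7) = -2479 J.
After step 1: P = 599.1 kPa, V = 7.08 L, T = 260 K.
Step 2 (adiabatic): W = (P₁V₁ − P₂V₂)/(γ−1) = (4242 − 6291)/0.667 = -3074 J.
W_total = -2479 − 3074 = -5552 J.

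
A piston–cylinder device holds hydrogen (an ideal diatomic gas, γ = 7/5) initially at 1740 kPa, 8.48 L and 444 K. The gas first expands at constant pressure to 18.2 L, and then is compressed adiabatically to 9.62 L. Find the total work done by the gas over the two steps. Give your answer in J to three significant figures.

W_total ≈ -6090 J

Step 1 (isobaric): W = PΔV = (1740 kPa)(18.2 − 8.48 L) = 16913 J.
After step 1: P = 1740 kPa, V = 18.2 L, T = 952.9 K.
Step 2 (adiabatic): W = (P₁V₁ − P₂V₂)/(γ−1) = (31668 − 40868)/0.4 = -22999 J.
W_total = 16913 − 22999 = -6086 J.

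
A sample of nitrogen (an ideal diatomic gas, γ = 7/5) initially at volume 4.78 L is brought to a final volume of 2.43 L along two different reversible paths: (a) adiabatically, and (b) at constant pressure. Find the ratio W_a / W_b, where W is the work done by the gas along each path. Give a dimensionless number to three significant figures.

W_a / W_b ≈ 1.58

Path (a) adiabatic: W = P₁V₁(1 − (V₁/V₂)^(γ−1))/(γ−1) → W_a/(P₁V₁) = -0.7769.
Path (b) isobaric: W = P₁(V₂ − V₁) → W_b/(P₁V₁) = -0.4916.
W_a / W_b = -0.7769 / -0.4916 = 1.58.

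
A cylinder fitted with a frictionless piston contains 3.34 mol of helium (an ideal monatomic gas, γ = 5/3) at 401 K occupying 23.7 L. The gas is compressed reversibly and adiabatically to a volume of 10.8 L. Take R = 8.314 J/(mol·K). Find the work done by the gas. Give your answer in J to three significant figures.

W ≈ -11500 J

Adiabatic: TV^(γ−1) = const with γ = 5/3.
T₂ = T₁ (V₁/V₂)^(γ−1) = 401 × (23.7/10.8)^0.667 = 401 × 1.689 = 677.2 K.
W_by = nCᵥ(T₁ − T₂) = (3.34)(12.47)(401 − 677.2) = -11503 J.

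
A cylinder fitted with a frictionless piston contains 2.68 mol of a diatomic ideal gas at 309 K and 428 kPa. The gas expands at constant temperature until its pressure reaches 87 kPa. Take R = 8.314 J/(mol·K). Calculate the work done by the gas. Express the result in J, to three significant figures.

W ≈ 11000 J

Isothermal process: W = nRT ln(V₂/V₁) = nRT ln(P₁/P₂).
W = (2.68)(8.314)(309) × ln(428/87)
  = 6885 × ln(4.92) = 6885 × 1.593
W_by_gas = 10969 J.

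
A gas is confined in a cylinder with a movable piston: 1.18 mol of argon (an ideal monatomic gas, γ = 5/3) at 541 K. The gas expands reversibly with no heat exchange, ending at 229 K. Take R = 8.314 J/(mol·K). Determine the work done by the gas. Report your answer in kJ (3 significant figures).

Adiabatic ⇒ Q = 0, so W_by = −ΔU = nCᵥ(T₁ − T₂).
Cᵥ = 3R/2 = 12.47 J/(mol·K).
W = (1.18)(12.47)(541 − 229) = 4591 J.

W ≈ 4.59 kJ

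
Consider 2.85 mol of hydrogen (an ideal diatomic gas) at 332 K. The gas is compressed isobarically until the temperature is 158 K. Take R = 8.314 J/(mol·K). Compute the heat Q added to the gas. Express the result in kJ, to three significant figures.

Q ≈ -14.4 kJ

Isobaric: W = nRΔT = (2.85)(8.314)(-174) = -4123 J.
ΔU = nCᵥΔT with Cᵥ = 5R/2: ΔU = (2.85)(20.79)(-174) = -10307 J.
Q = ΔU + W = -10307 − 4123 = -14430 J.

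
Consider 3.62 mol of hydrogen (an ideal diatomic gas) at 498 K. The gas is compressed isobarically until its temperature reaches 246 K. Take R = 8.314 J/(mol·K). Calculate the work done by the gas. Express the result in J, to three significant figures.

W ≈ -7580 J

Isobaric: W = P ΔV = nR ΔT.
W = (3.62)(8.314)(246 − 498) = -7584 J.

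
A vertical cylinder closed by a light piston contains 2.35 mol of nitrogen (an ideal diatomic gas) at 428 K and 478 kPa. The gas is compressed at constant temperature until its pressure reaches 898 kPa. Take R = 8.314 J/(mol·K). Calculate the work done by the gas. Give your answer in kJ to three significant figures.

Isothermal process: W = nRT ln(V₂/V₁) = nRT ln(P₁/P₂).
W = (2.35)(8.314)(428) × ln(478/898)
  = 8362 × ln(0.5323) = 8362 × -0.6306
W_by_gas = -5273 J.

W ≈ -5.27 kJ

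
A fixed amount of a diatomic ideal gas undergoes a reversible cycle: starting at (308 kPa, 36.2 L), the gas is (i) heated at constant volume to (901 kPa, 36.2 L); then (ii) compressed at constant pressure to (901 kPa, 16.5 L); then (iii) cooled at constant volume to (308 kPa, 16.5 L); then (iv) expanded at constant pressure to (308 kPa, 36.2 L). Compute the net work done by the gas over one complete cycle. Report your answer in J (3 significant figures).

Constant-volume legs do no work.
W(ii) = (901)(16.5 − 36.2) = -17750 J; W(iv) = (308)(36.2 − 16.5) = 6068 J.
W_net = -17750 + 6068 = -11682 J (the counter-clockwise enclosed area).

W_net ≈ -11700 J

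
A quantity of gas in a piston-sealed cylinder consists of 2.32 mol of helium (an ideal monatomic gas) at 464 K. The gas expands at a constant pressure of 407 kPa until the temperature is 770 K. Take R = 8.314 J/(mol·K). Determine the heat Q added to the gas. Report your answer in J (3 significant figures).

Q ≈ 14800 J

Isobaric: W = nRΔT = (2.32)(8.314)(306) = 5902 J.
ΔU = nCᵥΔT with Cᵥ = 3R/2: ΔU = (2.32)(12.47)(306) = 8853 J.
Q = ΔU + W = 8853 + 5902 = 14756 J.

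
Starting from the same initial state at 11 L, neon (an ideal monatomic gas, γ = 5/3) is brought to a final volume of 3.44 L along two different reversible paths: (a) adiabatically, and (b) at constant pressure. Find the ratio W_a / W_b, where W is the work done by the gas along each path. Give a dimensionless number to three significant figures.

Path (a) adiabatic: W = P₁V₁(1 − (V₁/V₂)^(γ−1))/(γ−1) → W_a/(P₁V₁) = -1.756.
Path (b) isobaric: W = P₁(V₂ − V₁) → W_b/(P₁V₁) = -0.6873.
W_a / W_b = -1.756 / -0.6873 = 2.555.

W_a / W_b ≈ 2.55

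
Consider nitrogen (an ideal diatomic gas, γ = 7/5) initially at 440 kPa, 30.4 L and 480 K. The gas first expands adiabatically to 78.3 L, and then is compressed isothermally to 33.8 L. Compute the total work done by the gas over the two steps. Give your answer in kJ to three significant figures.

W_total ≈ 2.84 kJ

Step 1 (adiabatic): W = (P₁V₁ − P₂V₂)/(γ−1) = (13376 − 9162)/0.4 = 10536 J.
After step 1: P = 117 kPa, V = 78.3 L, T = 328.8 K.
Step 2 (isothermal): W = P₁V₁ ln(V₂/V₁) = (9162) ln(33.8/78.3) = -7697 J.
W_total = 10536 − 7697 = 2839 J.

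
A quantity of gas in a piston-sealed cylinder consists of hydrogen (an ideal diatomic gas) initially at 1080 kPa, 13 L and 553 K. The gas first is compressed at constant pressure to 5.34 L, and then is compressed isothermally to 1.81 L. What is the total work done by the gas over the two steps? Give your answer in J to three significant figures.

Step 1 (isobaric): W = PΔV = (1080 kPa)(5.34 − 13 L) = -8273 J.
After step 1: P = 1080 kPa, V = 5.34 L, T = 227.2 K.
Step 2 (isothermal): W = P₁V₁ ln(V₂/V₁) = (5767) ln(1.81/5.34) = -6240 J.
W_total = -8273 − 6240 = -14512 J.

W_total ≈ -14500 J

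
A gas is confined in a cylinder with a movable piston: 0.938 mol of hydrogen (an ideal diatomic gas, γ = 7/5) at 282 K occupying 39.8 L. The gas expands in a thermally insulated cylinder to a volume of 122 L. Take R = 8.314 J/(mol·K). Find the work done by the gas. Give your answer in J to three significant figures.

Adiabatic: TV^(γ−1) = const with γ = 7/5.
T₂ = T₁ (V₁/V₂)^(γ−1) = 282 × (39.8/122)^0.4 = 282 × 0.6389 = 180.2 K.
W_by = nCᵥ(T₁ − T₂) = (0.938)(20.79)(282 − 180.2) = 1986 J.

W ≈ 1990 J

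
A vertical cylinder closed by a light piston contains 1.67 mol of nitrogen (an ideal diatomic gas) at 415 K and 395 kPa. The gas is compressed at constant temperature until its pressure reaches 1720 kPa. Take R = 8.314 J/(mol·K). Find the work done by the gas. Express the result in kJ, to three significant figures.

Isothermal process: W = nRT ln(V₂/V₁) = nRT ln(P₁/P₂).
W = (1.67)(8.314)(415) × ln(395/1720)
  = 5762 × ln(0.2297) = 5762 × -1.471
W_by_gas = -8477 J.

W ≈ -8.48 kJ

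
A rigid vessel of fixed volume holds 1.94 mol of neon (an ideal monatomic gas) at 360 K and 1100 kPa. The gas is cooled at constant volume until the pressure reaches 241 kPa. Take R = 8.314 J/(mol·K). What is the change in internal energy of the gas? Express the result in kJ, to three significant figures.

ΔU ≈ -6.80 kJ

Constant volume ⇒ W = 0, so Q = ΔU = nCᵥΔT with Cᵥ = 3R/2 = 12.47 J/(mol·K).
At constant V, T₂/T₁ = P₂/P₁ ⇒ ΔT = T₁(P₂/P₁ − 1) = 360·(241/1100 − 1) = -281.1 K.
ΔU = (1.94)(12.47)(-281.1) = -6802 J.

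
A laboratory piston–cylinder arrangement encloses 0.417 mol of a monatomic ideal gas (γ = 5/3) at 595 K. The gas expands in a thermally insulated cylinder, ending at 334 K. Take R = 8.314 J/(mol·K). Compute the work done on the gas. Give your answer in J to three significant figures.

W ≈ -1360 J

Adiabatic ⇒ Q = 0, so W_by = −ΔU = nCᵥ(T₁ − T₂).
Cᵥ = 3R/2 = 12.47 J/(mol·K).
W = (0.417)(12.47)(595 − 334) = 1357 J.
Work on gas = −W_by = -1357 J.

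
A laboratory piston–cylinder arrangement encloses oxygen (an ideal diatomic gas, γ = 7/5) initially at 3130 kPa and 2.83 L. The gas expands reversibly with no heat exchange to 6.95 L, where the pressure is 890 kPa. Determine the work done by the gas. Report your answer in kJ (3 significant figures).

W ≈ 6.68 kJ

Adiabatic: W = (P₁V₁ − P₂V₂)/(γ − 1) with γ = 7/5.
P₁V₁ = 8858 J, P₂V₂ = 6186 J.
W = (8858 − 6186) / 0.4 = 6681 J.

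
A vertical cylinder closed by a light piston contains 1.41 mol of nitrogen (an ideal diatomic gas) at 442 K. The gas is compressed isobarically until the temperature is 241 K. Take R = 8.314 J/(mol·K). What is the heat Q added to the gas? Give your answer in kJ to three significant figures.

Isobaric: W = nRΔT = (1.41)(8.314)(-201) = -2356 J.
ΔU = nCᵥΔT with Cᵥ = 5R/2: ΔU = (1.41)(20.79)(-201) = -5891 J.
Q = ΔU + W = -5891 − 2356 = -8247 J.

Q ≈ -8.25 kJ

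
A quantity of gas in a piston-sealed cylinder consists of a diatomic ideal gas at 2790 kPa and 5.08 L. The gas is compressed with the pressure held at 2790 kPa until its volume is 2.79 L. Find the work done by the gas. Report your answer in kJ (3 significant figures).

W ≈ -6.39 kJ

Isobaric: W = P ΔV.
W = (2790 kPa)(2.79 − 5.08 L) = (2790)(-2.29) = -6389 J.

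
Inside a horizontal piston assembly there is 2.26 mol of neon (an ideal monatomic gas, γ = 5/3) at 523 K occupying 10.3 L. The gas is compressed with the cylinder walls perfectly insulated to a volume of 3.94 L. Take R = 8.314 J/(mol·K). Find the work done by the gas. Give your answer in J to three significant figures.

Adiabatic: TV^(γ−1) = const with γ = 5/3.
T₂ = T₁ (V₁/V₂)^(γ−1) = 523 × (10.3/3.94)^0.667 = 523 × 1.898 = 992.5 K.
W_by = nCᵥ(T₁ − T₂) = (2.26)(12.47)(523 − 992.5) = -13233 J.

W ≈ -13200 J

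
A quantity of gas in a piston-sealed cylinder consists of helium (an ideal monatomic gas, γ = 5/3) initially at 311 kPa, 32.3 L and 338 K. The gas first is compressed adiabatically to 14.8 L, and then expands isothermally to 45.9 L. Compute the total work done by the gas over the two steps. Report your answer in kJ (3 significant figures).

W_total ≈ 8.85 kJ

Step 1 (adiabatic): W = (P₁V₁ − P₂V₂)/(γ−1) = (10045 − 16901)/0.667 = -10284 J.
After step 1: P = 1142 kPa, V = 14.8 L, T = 568.7 K.
Step 2 (isothermal): W = P₁V₁ ln(V₂/V₁) = (16901) ln(45.9/14.8) = 19130 J.
W_total = -10284 + 19130 = 8845 J.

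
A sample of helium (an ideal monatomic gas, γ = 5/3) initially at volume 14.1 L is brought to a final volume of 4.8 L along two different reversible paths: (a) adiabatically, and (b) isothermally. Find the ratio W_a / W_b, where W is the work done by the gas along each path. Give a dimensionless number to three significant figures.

Path (a) adiabatic: W = P₁V₁(1 − (V₁/V₂)^(γ−1))/(γ−1) → W_a/(P₁V₁) = -1.577.
Path (b) isothermal: W = P₁V₁ ln(V₂/V₁) → W_b/(P₁V₁) = -1.078.
W_a / W_b = -1.577 / -1.078 = 1.463.

W_a / W_b ≈ 1.46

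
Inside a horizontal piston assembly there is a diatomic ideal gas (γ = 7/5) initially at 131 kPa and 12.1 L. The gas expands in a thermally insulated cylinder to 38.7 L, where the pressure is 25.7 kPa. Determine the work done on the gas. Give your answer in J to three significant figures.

W ≈ -1480 J

Adiabatic: W = (P₁V₁ − P₂V₂)/(γ − 1) with γ = 7/5.
P₁V₁ = 1585 J, P₂V₂ = 994.6 J.
W = (1585 − 994.6) / 0.4 = 1476 J.
Work on gas = −W_by = -1476 J.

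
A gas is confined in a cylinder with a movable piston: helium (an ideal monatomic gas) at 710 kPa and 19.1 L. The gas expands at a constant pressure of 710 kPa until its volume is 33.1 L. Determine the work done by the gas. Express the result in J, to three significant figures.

Isobaric: W = P ΔV.
W = (710 kPa)(33.1 − 19.1 L) = (710)(14) = 9940 J.

W ≈ 9940 J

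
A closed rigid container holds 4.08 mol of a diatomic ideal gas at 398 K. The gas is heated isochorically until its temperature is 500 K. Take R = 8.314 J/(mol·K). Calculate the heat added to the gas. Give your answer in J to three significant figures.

Constant volume ⇒ W = 0, so Q = ΔU = nCᵥΔT with Cᵥ = 5R/2 = 20.79 J/(mol·K).
ΔU = (4.08)(20.79)(500 − 398) = 8650 J.

Q ≈ 8650 J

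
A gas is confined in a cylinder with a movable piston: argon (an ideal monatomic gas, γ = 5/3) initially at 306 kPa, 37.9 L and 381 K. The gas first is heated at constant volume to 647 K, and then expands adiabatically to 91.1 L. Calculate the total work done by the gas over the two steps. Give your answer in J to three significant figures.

Step 1 (isochoric): W = 0 (constant volume).
After step 1: P = 519.6 kPa (V unchanged).
Step 2 (adiabatic): W = (P₁V₁ − P₂V₂)/(γ−1) = (19694 − 10975)/0.667 = 13078 J.
W_total = 0 + 13078 = 13078 J.

W_total ≈ 13100 J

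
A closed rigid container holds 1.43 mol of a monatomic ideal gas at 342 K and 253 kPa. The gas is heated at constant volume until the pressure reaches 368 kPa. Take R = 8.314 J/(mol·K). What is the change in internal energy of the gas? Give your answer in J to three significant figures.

ΔU ≈ 2770 J

Constant volume ⇒ W = 0, so Q = ΔU = nCᵥΔT with Cᵥ = 3R/2 = 12.47 J/(mol·K).
At constant V, T₂/T₁ = P₂/P₁ ⇒ ΔT = T₁(P₂/P₁ − 1) = 342·(368/253 − 1) = 155.5 K.
ΔU = (1.43)(12.47)(155.5) = 2772 J.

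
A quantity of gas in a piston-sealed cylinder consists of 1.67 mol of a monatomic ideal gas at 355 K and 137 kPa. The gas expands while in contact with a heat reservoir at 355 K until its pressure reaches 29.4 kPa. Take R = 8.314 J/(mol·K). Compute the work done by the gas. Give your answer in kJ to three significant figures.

Isothermal process: W = nRT ln(V₂/V₁) = nRT ln(P₁/P₂).
W = (1.67)(8.314)(355) × ln(137/29.4)
  = 4929 × ln(4.66) = 4929 × 1.539
W_by_gas = 7586 J.

W ≈ 7.59 kJ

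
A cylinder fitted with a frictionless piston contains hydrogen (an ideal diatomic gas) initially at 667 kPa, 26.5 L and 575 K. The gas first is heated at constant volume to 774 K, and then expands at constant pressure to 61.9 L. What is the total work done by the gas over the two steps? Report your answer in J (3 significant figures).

Step 1 (isochoric): W = 0 (constant volume).
After step 1: P = 897.8 kPa (V unchanged).
Step 2 (isobaric): W = PΔV = (897.8 kPa)(61.9 − 26.5 L) = 31784 J.
W_total = 0 + 31784 = 31784 J.

W_total ≈ 31800 J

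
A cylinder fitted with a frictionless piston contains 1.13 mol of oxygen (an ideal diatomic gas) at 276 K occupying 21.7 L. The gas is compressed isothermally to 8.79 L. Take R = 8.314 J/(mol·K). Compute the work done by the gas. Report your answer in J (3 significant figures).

Isothermal: W = nRT ln(V₂/V₁).
W = (1.13)(8.314)(276) × ln(8.79/21.7)
  = 2593 × -0.9037
W_by_gas = -2343 J.

W ≈ -2340 J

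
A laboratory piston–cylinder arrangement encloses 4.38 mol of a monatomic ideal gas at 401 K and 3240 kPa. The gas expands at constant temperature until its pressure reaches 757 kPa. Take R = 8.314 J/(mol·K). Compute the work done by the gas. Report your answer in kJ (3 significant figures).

Isothermal process: W = nRT ln(V₂/V₁) = nRT ln(P₁/P₂).
W = (4.38)(8.314)(401) × ln(3240/757)
  = 14603 × ln(4.28) = 14603 × 1.454
W_by_gas = 21232 J.

W ≈ 21.2 kJ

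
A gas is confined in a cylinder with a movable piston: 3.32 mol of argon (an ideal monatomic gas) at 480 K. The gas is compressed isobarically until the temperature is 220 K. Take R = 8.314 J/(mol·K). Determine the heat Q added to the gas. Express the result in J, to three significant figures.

Q ≈ -17900 J

Isobaric: W = nRΔT = (3.32)(8.314)(-260) = -7177 J.
ΔU = nCᵥΔT with Cᵥ = 3R/2: ΔU = (3.32)(12.47)(-260) = -10765 J.
Q = ΔU + W = -10765 − 7177 = -17942 J.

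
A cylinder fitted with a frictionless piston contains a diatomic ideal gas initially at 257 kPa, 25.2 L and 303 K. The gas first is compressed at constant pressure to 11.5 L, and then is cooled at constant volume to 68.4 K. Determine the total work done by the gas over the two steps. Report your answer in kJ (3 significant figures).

W_total ≈ -3.52 kJ

Step 1 (isobaric): W = PΔV = (257 kPa)(11.5 − 25.2 L) = -3521 J.
Step 2 (isochoric): W = 0 (constant volume).
W_total = -3521 + 0 = -3521 J.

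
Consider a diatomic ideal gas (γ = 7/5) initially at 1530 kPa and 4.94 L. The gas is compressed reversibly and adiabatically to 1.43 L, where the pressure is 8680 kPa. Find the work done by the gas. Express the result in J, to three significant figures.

W ≈ -12100 J

Adiabatic: W = (P₁V₁ − P₂V₂)/(γ − 1) with γ = 7/5.
P₁V₁ = 7558 J, P₂V₂ = 12412 J.
W = (7558 − 12412) / 0.4 = -12136 J.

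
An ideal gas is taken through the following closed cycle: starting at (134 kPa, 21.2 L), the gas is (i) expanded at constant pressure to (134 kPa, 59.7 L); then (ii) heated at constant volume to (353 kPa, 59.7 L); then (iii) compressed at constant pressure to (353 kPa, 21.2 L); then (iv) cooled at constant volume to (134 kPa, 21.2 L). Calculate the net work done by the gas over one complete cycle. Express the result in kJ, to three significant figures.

W_net ≈ -8.43 kJ

Constant-volume legs do no work.
W(i) = (134)(59.7 − 21.2) = 5159 J; W(iii) = (353)(21.2 − 59.7) = -13590 J.
W_net = 5159 − 13590 = -8432 J (the counter-clockwise enclosed area).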